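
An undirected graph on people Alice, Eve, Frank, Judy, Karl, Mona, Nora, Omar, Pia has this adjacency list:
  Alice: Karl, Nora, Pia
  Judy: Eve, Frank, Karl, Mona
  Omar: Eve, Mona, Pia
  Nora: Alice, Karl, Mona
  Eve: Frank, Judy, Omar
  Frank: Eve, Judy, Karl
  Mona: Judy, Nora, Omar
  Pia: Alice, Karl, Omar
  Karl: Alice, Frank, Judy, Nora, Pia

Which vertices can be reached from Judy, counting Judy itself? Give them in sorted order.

Start at Judy.
Its neighbours: Eve, Frank, Karl, Mona.
Then their neighbours: Alice, Nora, Omar, Pia.
Every vertex is now reached.

Alice, Eve, Frank, Judy, Karl, Mona, Nora, Omar, Pia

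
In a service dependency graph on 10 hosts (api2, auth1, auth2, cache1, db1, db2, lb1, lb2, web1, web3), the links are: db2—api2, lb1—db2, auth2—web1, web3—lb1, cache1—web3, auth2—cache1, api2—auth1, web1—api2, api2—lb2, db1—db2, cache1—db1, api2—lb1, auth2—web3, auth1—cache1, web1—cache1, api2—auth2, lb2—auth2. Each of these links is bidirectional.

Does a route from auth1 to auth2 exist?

Explore from auth1.
Distance 1: reach api2, cache1.
Distance 2: reach auth2, db1, db2, lb1, lb2, web1, web3.
Found auth2.

Yes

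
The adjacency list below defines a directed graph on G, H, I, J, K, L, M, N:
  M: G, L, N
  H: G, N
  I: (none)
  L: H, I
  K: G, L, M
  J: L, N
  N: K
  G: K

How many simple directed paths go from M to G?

5

M→G
M→L→H→G
M→L→H→N→K→G
M→N→K→G
M→N→K→L→H→G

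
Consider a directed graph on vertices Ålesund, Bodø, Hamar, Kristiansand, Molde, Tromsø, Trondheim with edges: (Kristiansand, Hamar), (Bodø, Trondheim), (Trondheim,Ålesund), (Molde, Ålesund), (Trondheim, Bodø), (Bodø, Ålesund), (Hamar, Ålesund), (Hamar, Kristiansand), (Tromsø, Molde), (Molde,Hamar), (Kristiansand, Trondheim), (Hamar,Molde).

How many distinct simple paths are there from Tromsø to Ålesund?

4

Tromsø→Molde→Ålesund
Tromsø→Molde→Hamar→Ålesund
Tromsø→Molde→Hamar→Kristiansand→Trondheim→Ålesund
Tromsø→Molde→Hamar→Kristiansand→Trondheim→Bodø→Ålesund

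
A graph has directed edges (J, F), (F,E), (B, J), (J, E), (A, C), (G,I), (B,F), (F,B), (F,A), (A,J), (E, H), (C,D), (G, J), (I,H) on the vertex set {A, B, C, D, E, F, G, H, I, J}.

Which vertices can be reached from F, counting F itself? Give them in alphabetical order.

Start at F.
Its neighbours: A, B, E.
Then their neighbours: C, H, J.
Then next layer: D.
Nothing further is reachable.

A, B, C, D, E, F, H, J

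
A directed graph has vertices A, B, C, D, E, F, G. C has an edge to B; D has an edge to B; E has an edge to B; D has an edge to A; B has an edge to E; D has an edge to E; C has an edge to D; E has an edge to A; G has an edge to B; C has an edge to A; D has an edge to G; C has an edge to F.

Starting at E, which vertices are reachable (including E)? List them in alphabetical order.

A, B, E

Start at E.
Its neighbours: A, B.
Nothing further is reachable.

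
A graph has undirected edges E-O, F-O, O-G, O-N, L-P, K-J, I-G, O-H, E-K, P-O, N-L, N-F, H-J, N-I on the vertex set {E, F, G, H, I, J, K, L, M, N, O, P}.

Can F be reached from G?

Yes

Explore from G.
Distance 1: reach I, O.
Distance 2: reach E, F, H, N, P.
Found F.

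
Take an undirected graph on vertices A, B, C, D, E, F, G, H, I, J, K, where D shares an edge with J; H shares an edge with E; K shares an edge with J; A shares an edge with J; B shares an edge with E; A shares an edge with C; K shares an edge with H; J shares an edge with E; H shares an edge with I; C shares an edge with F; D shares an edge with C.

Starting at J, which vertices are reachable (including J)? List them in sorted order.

Start at J.
Its neighbours: A, D, E, K.
Then their neighbours: B, C, H.
Then next layer: F, I.
Nothing further is reachable.

A, B, C, D, E, F, H, I, J, K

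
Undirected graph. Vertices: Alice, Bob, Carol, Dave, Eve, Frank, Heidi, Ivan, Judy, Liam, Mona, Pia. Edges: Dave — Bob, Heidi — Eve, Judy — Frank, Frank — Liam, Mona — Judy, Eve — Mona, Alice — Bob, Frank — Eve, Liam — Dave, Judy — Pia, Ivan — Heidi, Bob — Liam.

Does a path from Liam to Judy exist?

Explore from Liam.
Distance 1: reach Bob, Dave, Frank.
Distance 2: reach Alice, Eve, Judy.
Found Judy.

Yes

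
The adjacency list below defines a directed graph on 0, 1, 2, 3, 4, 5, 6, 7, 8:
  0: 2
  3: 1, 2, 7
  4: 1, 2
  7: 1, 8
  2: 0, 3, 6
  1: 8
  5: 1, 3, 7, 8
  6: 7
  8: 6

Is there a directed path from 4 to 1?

Yes

Explore from 4.
Distance 1: reach 1, 2.
Found 1.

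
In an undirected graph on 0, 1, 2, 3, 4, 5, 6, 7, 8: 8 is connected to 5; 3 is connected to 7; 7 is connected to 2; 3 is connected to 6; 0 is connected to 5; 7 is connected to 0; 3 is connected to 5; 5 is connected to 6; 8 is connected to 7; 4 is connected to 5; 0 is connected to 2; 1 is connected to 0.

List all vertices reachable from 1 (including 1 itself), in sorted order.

0, 1, 2, 3, 4, 5, 6, 7, 8

Start at 1.
Its neighbours: 0.
Then their neighbours: 2, 5, 7.
Then next layer: 3, 4, 6, 8.
Every vertex is now reached.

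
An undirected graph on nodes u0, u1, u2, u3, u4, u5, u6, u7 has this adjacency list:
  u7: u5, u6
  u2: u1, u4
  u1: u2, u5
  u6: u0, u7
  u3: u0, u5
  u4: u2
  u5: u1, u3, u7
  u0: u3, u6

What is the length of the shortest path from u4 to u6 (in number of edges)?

Distance 0: u4.
Distance 1: u2.
Distance 2: u1.
Distance 3: u5.
Distance 4: u3, u7.
Distance 5: u0, u6 — contains u6.

5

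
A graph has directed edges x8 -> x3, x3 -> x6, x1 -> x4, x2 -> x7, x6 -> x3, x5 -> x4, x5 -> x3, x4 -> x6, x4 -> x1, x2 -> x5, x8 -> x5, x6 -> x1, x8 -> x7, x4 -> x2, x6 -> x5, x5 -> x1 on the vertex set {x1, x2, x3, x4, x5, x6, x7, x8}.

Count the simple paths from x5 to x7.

3

x5→x1→x4→x2→x7
x5→x3→x6→x1→x4→x2→x7
x5→x4→x2→x7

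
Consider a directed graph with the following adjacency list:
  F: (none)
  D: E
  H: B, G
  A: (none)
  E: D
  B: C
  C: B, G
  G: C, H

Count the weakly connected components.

From A: component {A}.
From B: component {B, C, G, H}.
From D: component {D, E}.
From F: component {F}.
That's 4 components.

4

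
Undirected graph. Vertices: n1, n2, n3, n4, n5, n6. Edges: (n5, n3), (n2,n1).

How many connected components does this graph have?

From n1: component {n1, n2}.
From n3: component {n3, n5}.
From n4: component {n4}.
From n6: component {n6}.
That's 4 components.

4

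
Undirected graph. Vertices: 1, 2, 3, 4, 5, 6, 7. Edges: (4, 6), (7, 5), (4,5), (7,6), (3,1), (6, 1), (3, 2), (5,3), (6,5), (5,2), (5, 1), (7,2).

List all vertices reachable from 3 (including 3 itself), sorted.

Start at 3.
Its neighbours: 1, 2, 5.
Then their neighbours: 4, 6, 7.
Every vertex is now reached.

1, 2, 3, 4, 5, 6, 7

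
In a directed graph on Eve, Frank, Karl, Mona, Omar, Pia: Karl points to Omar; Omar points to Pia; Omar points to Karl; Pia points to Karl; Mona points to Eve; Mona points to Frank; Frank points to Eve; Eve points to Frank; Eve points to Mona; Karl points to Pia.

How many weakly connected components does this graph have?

2

From Eve: component {Eve, Frank, Mona}.
From Karl: component {Karl, Omar, Pia}.
That's 2 components.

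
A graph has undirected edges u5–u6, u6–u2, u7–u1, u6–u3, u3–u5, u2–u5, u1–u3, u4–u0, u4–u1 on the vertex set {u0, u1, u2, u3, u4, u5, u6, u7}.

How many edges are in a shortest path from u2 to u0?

Distance 0: u2.
Distance 1: u5, u6.
Distance 2: u3.
Distance 3: u1.
Distance 4: u4, u7.
Distance 5: u0 — contains u0.

5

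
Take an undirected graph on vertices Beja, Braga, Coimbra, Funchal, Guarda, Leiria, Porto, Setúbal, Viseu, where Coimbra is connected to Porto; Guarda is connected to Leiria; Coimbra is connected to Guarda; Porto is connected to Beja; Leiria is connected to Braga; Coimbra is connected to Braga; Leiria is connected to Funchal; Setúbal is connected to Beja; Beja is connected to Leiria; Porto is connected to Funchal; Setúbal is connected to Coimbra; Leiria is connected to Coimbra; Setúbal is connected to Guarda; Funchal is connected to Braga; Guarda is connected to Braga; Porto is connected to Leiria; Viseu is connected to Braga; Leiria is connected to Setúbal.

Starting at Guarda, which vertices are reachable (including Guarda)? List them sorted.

Start at Guarda.
Its neighbours: Braga, Coimbra, Leiria, Setúbal.
Then their neighbours: Beja, Funchal, Porto, Viseu.
Every vertex is now reached.

Beja, Braga, Coimbra, Funchal, Guarda, Leiria, Porto, Setúbal, Viseu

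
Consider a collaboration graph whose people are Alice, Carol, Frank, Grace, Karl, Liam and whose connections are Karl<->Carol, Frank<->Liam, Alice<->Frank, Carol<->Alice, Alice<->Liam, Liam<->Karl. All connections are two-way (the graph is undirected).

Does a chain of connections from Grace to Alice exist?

Grace has no edges, so nothing is reachable from it.

No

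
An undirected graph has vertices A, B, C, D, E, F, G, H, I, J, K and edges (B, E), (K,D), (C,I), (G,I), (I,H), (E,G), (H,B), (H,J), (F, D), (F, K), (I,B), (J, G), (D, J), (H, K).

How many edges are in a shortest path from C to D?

Distance 0: C.
Distance 1: I.
Distance 2: B, G, H.
Distance 3: E, J, K.
Distance 4: D, F — contains D.

4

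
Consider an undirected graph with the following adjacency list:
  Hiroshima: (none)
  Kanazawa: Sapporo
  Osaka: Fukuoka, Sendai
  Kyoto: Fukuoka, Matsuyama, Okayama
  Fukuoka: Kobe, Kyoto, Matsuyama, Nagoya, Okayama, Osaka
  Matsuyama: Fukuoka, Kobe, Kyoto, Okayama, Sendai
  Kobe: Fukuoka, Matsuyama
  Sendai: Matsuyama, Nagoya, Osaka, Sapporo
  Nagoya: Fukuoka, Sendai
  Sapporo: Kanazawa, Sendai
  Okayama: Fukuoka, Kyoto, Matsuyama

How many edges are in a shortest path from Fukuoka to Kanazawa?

Distance 0: Fukuoka.
Distance 1: Kobe, Kyoto, Matsuyama, Nagoya, Okayama, Osaka.
Distance 2: Sendai.
Distance 3: Sapporo.
Distance 4: Kanazawa — contains Kanazawa.

4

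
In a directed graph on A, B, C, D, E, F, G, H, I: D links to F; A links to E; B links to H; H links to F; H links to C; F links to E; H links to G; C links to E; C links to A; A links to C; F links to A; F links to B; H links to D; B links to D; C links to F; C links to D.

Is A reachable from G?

No

G has no outgoing edges, so nothing is reachable from it.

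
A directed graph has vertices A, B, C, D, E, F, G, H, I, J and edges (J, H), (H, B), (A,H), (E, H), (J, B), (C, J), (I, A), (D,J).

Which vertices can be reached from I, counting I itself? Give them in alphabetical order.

Start at I.
Its neighbours: A.
Then their neighbours: H.
Then next layer: B.
Nothing further is reachable.

A, B, H, I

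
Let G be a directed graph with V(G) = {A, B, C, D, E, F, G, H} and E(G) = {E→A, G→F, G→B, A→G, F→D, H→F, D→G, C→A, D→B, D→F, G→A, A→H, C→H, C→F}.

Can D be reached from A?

Explore from A.
Distance 1: reach G, H.
Distance 2: reach B, F.
Distance 3: reach D.
Found D.

Yes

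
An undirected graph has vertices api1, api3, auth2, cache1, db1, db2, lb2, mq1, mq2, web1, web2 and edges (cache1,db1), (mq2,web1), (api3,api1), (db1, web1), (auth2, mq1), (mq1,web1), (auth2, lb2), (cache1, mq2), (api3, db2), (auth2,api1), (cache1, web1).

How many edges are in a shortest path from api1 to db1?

Distance 0: api1.
Distance 1: api3, auth2.
Distance 2: db2, lb2, mq1.
Distance 3: web1.
Distance 4: cache1, db1, mq2 — contains db1.

4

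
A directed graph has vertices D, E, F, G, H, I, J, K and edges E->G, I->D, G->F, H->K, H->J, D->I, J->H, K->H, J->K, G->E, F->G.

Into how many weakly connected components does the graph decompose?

From D: component {D, I}.
From E: component {E, F, G}.
From H: component {H, J, K}.
That's 3 components.

3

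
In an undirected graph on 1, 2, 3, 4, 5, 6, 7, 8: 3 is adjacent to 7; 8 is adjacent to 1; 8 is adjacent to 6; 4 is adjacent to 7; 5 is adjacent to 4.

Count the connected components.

3

From 1: component {1, 6, 8}.
From 2: component {2}.
From 3: component {3, 4, 5, 7}.
That's 3 components.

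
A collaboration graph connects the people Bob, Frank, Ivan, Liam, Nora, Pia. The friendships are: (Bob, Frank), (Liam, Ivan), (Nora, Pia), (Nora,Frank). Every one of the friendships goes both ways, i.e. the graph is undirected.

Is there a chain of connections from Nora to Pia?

Yes

Explore from Nora.
Distance 1: reach Frank, Pia.
Found Pia.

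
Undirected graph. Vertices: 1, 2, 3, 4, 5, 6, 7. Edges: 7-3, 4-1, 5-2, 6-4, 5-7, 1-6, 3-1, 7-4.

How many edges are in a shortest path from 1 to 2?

Distance 0: 1.
Distance 1: 3, 4, 6.
Distance 2: 7.
Distance 3: 5.
Distance 4: 2 — contains 2.

4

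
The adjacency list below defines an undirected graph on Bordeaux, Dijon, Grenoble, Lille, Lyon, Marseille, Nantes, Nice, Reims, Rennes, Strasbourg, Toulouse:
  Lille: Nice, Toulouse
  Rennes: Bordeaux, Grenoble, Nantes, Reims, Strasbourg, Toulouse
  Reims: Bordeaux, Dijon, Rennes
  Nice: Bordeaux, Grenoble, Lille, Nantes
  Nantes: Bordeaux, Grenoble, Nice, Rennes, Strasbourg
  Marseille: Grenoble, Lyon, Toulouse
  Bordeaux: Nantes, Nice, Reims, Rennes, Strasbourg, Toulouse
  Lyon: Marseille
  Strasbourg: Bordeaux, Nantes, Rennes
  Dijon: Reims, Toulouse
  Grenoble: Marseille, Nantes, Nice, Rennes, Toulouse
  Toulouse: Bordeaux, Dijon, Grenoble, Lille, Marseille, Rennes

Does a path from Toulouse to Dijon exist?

Yes

Explore from Toulouse.
Distance 1: reach Bordeaux, Dijon, Grenoble, Lille, Marseille, Rennes.
Found Dijon.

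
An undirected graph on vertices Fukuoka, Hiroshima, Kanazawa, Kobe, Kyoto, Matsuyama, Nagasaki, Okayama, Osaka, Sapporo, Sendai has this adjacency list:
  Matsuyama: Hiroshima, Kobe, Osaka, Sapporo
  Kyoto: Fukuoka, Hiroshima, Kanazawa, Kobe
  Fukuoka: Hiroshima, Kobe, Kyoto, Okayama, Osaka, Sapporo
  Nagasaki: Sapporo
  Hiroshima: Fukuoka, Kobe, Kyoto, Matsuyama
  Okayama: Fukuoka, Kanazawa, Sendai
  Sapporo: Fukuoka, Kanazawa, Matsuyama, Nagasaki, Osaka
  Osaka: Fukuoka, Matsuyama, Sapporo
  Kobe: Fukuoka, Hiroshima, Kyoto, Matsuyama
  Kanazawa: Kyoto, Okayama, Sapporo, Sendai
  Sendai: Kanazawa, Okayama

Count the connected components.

From Fukuoka: component {Fukuoka, Hiroshima, Kanazawa, Kobe, Kyoto, Matsuyama, Nagasaki, Okayama, Osaka, Sapporo, Sendai}.
That's 1 component.

1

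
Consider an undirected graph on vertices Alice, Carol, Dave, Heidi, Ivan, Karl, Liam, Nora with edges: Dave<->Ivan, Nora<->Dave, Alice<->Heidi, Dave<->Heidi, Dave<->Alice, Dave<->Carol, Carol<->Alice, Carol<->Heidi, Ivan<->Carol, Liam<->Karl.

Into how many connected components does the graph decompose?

From Alice: component {Alice, Carol, Dave, Heidi, Ivan, Nora}.
From Karl: component {Karl, Liam}.
That's 2 components.

2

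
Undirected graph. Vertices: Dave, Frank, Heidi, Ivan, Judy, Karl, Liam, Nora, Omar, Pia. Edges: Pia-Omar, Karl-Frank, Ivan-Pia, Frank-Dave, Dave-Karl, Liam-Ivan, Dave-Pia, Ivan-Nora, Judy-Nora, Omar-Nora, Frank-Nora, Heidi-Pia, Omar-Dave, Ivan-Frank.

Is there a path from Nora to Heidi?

Explore from Nora.
Distance 1: reach Frank, Ivan, Judy, Omar.
Distance 2: reach Dave, Karl, Liam, Pia.
Distance 3: reach Heidi.
Found Heidi.

Yes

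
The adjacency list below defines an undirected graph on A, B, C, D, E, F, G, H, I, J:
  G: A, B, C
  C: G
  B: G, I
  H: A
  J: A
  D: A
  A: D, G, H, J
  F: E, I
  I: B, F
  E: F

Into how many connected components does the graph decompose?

From A: component {A, B, C, D, E, F, G, H, I, J}.
That's 1 component.

1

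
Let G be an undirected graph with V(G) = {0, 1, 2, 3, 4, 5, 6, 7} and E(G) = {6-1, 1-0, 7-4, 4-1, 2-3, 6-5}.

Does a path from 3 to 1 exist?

Explore from 3.
Distance 1: reach 2.
The search is exhausted without reaching 1; it lies in a different component.

No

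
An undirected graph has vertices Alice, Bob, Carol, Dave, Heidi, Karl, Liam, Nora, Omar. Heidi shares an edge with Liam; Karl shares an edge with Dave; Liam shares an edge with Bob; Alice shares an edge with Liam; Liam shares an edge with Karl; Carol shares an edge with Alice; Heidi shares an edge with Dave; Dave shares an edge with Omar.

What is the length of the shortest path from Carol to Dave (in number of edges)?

Distance 0: Carol.
Distance 1: Alice.
Distance 2: Liam.
Distance 3: Bob, Heidi, Karl.
Distance 4: Dave — contains Dave.

4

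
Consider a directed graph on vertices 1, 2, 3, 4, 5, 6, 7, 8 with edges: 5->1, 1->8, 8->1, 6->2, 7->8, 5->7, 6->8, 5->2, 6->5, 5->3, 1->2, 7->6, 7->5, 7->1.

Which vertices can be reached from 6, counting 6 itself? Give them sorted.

1, 2, 3, 5, 6, 7, 8

Start at 6.
Its neighbours: 2, 5, 8.
Then their neighbours: 1, 3, 7.
Nothing further is reachable.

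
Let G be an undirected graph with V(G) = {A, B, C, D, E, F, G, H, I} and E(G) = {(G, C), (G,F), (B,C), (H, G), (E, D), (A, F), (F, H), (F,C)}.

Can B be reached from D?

No

Explore from D.
Distance 1: reach E.
The search is exhausted without reaching B; it lies in a different component.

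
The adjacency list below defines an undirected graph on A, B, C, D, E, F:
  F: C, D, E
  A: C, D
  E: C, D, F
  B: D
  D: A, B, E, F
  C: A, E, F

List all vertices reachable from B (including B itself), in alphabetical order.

A, B, C, D, E, F

Start at B.
Its neighbours: D.
Then their neighbours: A, E, F.
Then next layer: C.
Every vertex is now reached.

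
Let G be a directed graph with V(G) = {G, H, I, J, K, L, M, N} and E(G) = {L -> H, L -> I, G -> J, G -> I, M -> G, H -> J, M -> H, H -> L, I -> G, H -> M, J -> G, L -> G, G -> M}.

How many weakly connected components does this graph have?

From G: component {G, H, I, J, L, M}.
From K: component {K}.
From N: component {N}.
That's 3 components.

3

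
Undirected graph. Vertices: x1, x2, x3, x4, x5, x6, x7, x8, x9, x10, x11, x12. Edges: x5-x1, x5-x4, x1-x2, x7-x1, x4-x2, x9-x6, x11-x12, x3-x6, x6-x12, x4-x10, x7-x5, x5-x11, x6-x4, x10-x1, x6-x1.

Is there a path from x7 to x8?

No

Explore from x7.
Distance 1: reach x1, x5.
Distance 2: reach x2, x4, x6, x10, x11.
Distance 3: reach x3, x9, x12.
The search is exhausted without reaching x8; it lies in a different component.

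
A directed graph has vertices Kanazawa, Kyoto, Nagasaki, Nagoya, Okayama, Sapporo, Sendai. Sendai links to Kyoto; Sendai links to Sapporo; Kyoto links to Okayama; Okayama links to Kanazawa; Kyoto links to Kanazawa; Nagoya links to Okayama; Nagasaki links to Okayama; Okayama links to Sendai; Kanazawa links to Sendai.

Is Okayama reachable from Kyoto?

Explore from Kyoto.
Distance 1: reach Kanazawa, Okayama.
Found Okayama.

Yes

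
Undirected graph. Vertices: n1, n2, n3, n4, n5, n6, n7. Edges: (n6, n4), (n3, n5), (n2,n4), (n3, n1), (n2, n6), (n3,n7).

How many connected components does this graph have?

From n1: component {n1, n3, n5, n7}.
From n2: component {n2, n4, n6}.
That's 2 components.

2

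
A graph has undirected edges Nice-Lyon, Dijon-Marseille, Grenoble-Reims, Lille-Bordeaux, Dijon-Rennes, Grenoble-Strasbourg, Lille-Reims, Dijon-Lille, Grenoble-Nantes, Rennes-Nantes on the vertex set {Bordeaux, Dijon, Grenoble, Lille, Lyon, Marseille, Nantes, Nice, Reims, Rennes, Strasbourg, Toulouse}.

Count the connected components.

3

From Bordeaux: component {Bordeaux, Dijon, Grenoble, Lille, Marseille, Nantes, Reims, Rennes, Strasbourg}.
From Lyon: component {Lyon, Nice}.
From Toulouse: component {Toulouse}.
That's 3 components.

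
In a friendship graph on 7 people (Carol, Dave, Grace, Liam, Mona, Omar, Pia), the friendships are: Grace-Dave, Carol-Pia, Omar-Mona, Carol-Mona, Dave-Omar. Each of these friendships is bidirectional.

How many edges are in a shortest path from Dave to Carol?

Distance 0: Dave.
Distance 1: Grace, Omar.
Distance 2: Mona.
Distance 3: Carol — contains Carol.

3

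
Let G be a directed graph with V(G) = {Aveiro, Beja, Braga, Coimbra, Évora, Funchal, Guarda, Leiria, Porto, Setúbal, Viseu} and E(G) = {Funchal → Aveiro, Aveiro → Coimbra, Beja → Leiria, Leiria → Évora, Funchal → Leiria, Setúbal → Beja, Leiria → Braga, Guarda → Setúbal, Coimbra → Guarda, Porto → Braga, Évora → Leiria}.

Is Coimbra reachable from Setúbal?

Explore from Setúbal.
Distance 1: reach Beja.
Distance 2: reach Leiria.
Distance 3: reach Braga, Évora.
The search from Setúbal is exhausted; no directed path reaches Coimbra.

No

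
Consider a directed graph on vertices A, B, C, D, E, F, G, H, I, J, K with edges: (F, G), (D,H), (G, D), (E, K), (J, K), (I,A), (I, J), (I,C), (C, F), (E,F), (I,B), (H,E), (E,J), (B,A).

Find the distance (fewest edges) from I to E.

6

Distance 0: I.
Distance 1: A, B, C, J.
Distance 2: F, K.
Distance 3: G.
Distance 4: D.
Distance 5: H.
Distance 6: E — contains E.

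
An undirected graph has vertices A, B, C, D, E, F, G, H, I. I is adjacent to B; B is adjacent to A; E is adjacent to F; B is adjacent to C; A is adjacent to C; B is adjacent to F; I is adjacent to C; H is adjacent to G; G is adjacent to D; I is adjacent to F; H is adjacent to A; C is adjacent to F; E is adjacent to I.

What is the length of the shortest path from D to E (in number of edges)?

Distance 0: D.
Distance 1: G.
Distance 2: H.
Distance 3: A.
Distance 4: B, C.
Distance 5: F, I.
Distance 6: E — contains E.

6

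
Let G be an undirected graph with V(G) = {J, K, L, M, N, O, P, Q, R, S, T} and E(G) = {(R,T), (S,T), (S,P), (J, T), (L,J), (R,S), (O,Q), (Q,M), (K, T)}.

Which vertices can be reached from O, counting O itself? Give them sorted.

M, O, Q

Start at O.
Its neighbours: Q.
Then their neighbours: M.
Nothing further is reachable.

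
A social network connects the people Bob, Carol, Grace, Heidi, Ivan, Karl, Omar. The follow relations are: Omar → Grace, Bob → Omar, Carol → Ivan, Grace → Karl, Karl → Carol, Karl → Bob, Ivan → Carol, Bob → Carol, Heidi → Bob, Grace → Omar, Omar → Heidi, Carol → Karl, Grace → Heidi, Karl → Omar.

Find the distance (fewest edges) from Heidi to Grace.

3

Distance 0: Heidi.
Distance 1: Bob.
Distance 2: Carol, Omar.
Distance 3: Grace, Ivan, Karl — contains Grace.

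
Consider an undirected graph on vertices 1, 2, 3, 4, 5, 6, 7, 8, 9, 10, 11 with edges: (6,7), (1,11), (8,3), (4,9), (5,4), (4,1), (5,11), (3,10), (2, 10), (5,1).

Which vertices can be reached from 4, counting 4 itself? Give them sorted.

1, 4, 5, 9, 11

Start at 4.
Its neighbours: 1, 5, 9.
Then their neighbours: 11.
Nothing further is reachable.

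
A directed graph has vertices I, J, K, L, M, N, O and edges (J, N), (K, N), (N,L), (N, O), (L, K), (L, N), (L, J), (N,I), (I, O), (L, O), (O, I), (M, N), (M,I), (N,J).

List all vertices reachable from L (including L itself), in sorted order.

Start at L.
Its neighbours: J, K, N, O.
Then their neighbours: I.
Nothing further is reachable.

I, J, K, L, N, O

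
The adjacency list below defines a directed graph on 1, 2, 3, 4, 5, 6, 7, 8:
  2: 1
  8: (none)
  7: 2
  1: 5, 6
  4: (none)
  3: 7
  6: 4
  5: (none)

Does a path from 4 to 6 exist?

No

4 has no outgoing edges, so nothing is reachable from it.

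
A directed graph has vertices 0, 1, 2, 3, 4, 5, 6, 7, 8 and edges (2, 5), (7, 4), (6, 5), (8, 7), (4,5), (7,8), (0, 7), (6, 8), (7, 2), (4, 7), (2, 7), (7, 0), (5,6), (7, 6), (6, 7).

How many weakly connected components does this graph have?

3

From 0: component {0, 2, 4, 5, 6, 7, 8}.
From 1: component {1}.
From 3: component {3}.
That's 3 components.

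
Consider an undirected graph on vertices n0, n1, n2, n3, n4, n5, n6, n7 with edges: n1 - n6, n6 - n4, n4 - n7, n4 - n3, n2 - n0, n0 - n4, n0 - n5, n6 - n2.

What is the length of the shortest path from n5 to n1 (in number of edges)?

4

Distance 0: n5.
Distance 1: n0.
Distance 2: n2, n4.
Distance 3: n3, n6, n7.
Distance 4: n1 — contains n1.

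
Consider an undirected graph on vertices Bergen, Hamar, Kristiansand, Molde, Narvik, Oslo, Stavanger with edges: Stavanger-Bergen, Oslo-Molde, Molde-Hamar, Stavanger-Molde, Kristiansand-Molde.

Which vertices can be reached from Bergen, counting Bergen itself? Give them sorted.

Start at Bergen.
Its neighbours: Stavanger.
Then their neighbours: Molde.
Then next layer: Hamar, Kristiansand, Oslo.
Nothing further is reachable.

Bergen, Hamar, Kristiansand, Molde, Oslo, Stavanger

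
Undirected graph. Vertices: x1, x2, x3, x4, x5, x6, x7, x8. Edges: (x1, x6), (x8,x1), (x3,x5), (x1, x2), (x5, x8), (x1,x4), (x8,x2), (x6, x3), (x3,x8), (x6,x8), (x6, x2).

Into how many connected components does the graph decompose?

2

From x1: component {x1, x2, x3, x4, x5, x6, x8}.
From x7: component {x7}.
That's 2 components.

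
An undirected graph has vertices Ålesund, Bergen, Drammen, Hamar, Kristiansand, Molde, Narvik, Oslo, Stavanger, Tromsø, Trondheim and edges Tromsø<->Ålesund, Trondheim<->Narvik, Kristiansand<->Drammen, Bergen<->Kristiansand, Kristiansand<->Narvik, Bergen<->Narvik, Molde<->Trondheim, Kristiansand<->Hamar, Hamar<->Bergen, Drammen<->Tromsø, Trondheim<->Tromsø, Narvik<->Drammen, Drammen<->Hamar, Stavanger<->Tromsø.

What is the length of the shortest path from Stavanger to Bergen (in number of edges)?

Distance 0: Stavanger.
Distance 1: Tromsø.
Distance 2: Ålesund, Drammen, Trondheim.
Distance 3: Hamar, Kristiansand, Molde, Narvik.
Distance 4: Bergen — contains Bergen.

4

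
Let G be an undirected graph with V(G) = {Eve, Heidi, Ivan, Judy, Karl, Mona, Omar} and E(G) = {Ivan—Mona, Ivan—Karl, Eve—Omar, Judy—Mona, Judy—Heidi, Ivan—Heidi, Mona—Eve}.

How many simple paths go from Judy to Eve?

Judy–Heidi–Ivan–Mona–Eve
Judy–Mona–Eve

2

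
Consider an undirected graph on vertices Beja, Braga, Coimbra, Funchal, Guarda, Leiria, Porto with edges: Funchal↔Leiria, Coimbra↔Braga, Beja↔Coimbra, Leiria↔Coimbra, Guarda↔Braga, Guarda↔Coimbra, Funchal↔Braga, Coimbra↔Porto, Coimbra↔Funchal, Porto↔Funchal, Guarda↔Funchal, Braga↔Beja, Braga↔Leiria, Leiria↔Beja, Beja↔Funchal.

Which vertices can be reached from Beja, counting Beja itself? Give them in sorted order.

Beja, Braga, Coimbra, Funchal, Guarda, Leiria, Porto

Start at Beja.
Its neighbours: Braga, Coimbra, Funchal, Leiria.
Then their neighbours: Guarda, Porto.
Every vertex is now reached.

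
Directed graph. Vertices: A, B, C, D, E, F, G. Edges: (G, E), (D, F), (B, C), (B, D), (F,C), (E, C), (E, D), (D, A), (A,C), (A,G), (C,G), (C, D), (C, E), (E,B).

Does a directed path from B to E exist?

Explore from B.
Distance 1: reach C, D.
Distance 2: reach A, E, F, G.
Found E.

Yes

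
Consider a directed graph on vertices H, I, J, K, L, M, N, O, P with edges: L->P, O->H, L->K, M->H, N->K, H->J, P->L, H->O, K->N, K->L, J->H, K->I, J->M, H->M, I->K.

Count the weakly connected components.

From H: component {H, J, M, O}.
From I: component {I, K, L, N, P}.
That's 2 components.

2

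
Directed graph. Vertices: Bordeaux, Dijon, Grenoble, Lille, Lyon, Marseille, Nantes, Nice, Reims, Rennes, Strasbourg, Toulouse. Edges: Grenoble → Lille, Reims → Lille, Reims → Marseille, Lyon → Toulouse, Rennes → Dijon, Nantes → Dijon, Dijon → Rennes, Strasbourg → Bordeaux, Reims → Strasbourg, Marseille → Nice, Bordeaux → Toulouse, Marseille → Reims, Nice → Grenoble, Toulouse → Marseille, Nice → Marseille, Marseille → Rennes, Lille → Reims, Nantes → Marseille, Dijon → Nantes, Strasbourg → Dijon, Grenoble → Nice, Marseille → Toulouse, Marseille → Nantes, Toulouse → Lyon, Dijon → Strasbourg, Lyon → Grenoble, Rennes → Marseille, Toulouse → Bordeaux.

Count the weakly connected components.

From Bordeaux: component {Bordeaux, Dijon, Grenoble, Lille, Lyon, Marseille, Nantes, Nice, Reims, Rennes, Strasbourg, Toulouse}.
That's 1 component.

1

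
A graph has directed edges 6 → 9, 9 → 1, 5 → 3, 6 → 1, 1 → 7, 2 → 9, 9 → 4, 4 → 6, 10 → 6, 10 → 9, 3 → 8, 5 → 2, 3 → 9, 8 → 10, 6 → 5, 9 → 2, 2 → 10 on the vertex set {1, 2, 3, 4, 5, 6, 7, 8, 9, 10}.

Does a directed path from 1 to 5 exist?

No

Explore from 1.
Distance 1: reach 7.
The search from 1 is exhausted; no directed path reaches 5.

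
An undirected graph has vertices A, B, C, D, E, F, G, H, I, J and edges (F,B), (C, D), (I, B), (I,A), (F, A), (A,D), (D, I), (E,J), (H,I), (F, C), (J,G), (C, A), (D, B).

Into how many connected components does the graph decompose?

2

From A: component {A, B, C, D, F, H, I}.
From E: component {E, G, J}.
That's 2 components.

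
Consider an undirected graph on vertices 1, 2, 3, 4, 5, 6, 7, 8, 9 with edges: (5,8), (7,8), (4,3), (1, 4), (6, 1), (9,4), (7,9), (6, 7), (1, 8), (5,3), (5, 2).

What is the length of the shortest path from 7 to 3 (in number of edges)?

3

Distance 0: 7.
Distance 1: 6, 8, 9.
Distance 2: 1, 4, 5.
Distance 3: 2, 3 — contains 3.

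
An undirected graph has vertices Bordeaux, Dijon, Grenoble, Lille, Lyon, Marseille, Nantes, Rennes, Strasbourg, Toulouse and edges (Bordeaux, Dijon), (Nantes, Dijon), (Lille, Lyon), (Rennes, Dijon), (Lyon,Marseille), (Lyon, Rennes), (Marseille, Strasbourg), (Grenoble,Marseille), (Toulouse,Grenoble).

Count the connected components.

1

From Bordeaux: component {Bordeaux, Dijon, Grenoble, Lille, Lyon, Marseille, Nantes, Rennes, Strasbourg, Toulouse}.
That's 1 component.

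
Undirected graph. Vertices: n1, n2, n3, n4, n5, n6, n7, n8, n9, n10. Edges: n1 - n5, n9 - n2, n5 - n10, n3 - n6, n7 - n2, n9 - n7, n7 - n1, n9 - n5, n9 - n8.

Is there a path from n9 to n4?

Explore from n9.
Distance 1: reach n2, n5, n7, n8.
Distance 2: reach n1, n10.
The search is exhausted without reaching n4; it lies in a different component.

No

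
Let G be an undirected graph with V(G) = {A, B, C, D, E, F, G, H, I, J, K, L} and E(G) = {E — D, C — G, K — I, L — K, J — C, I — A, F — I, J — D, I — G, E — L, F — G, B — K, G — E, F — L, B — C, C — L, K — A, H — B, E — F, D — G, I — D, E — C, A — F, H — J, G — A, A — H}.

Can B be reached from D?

Yes

Explore from D.
Distance 1: reach E, G, I, J.
Distance 2: reach A, C, F, H, K, L.
Distance 3: reach B.
Found B.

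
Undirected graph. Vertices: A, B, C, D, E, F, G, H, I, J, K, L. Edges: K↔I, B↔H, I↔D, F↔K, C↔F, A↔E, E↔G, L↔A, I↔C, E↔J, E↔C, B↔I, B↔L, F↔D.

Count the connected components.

From A: component {A, B, C, D, E, F, G, H, I, J, K, L}.
That's 1 component.

1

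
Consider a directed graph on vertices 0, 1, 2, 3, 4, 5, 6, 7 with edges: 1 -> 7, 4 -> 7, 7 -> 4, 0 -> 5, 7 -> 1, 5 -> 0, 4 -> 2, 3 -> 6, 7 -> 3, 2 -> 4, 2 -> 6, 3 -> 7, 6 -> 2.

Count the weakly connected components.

2

From 0: component {0, 5}.
From 1: component {1, 2, 3, 4, 6, 7}.
That's 2 components.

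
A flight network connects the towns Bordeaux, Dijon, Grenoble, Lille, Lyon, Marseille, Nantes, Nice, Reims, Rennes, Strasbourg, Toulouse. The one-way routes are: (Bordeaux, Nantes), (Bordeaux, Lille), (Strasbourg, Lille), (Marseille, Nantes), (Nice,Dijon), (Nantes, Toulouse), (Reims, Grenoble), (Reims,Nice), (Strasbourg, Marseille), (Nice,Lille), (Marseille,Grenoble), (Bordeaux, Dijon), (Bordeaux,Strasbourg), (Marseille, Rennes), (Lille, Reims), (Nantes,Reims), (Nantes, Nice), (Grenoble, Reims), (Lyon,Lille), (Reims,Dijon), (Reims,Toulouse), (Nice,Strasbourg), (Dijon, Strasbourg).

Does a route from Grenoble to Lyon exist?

No

Explore from Grenoble.
Distance 1: reach Reims.
Distance 2: reach Dijon, Nice, Toulouse.
Distance 3: reach Lille, Strasbourg.
Distance 4: reach Marseille.
Distance 5: reach Nantes, Rennes.
The search from Grenoble is exhausted; no directed path reaches Lyon.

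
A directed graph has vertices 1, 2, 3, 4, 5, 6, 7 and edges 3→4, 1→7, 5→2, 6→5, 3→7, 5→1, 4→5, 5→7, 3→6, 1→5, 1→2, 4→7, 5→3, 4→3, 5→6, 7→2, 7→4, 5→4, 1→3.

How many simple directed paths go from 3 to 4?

3→4
3→6→5→1→7→4
3→6→5→4
3→6→5→7→4
3→7→4

5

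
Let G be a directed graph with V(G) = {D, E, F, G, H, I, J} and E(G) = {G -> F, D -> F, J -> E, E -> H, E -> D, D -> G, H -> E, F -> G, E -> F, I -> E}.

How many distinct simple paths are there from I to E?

1

I→E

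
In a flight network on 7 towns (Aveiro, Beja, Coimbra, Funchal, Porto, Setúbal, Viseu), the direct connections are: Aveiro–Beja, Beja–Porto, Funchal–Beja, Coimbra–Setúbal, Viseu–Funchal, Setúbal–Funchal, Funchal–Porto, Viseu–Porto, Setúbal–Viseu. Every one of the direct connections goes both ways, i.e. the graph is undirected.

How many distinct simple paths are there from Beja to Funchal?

Beja–Funchal
Beja–Porto–Funchal
Beja–Porto–Viseu–Funchal
Beja–Porto–Viseu–Setúbal–Funchal

4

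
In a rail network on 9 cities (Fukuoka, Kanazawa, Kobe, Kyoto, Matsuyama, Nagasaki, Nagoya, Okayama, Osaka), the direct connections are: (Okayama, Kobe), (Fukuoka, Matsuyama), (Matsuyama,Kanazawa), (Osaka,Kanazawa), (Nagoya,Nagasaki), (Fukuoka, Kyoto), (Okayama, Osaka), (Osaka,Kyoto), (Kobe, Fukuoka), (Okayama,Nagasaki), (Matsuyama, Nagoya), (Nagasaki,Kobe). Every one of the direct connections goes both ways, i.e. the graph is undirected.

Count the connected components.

From Fukuoka: component {Fukuoka, Kanazawa, Kobe, Kyoto, Matsuyama, Nagasaki, Nagoya, Okayama, Osaka}.
That's 1 component.

1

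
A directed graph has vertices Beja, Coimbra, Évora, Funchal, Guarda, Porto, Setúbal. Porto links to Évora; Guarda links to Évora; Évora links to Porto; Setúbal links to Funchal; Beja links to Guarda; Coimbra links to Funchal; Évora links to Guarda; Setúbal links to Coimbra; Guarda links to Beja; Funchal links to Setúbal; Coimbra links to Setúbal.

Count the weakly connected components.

From Beja: component {Beja, Évora, Guarda, Porto}.
From Coimbra: component {Coimbra, Funchal, Setúbal}.
That's 2 components.

2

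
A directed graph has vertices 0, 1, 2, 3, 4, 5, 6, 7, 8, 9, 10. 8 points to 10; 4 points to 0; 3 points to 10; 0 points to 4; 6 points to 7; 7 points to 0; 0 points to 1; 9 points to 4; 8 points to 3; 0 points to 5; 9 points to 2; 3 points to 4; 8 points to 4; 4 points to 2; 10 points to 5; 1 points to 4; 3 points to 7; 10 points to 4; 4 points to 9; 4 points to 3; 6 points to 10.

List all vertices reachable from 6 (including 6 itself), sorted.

Start at 6.
Its neighbours: 7, 10.
Then their neighbours: 0, 4, 5.
Then next layer: 1, 2, 3, 9.
Nothing further is reachable.

0, 1, 2, 3, 4, 5, 6, 7, 9, 10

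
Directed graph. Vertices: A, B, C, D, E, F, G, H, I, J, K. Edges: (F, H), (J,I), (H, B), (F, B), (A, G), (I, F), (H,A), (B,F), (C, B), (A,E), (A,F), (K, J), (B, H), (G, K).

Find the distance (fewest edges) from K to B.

Distance 0: K.
Distance 1: J.
Distance 2: I.
Distance 3: F.
Distance 4: B, H — contains B.

4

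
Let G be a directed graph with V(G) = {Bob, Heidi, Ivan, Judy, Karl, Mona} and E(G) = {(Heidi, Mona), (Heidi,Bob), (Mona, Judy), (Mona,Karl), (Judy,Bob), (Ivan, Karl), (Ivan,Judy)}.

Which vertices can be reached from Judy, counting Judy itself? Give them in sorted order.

Bob, Judy

Start at Judy.
Its neighbours: Bob.
Nothing further is reachable.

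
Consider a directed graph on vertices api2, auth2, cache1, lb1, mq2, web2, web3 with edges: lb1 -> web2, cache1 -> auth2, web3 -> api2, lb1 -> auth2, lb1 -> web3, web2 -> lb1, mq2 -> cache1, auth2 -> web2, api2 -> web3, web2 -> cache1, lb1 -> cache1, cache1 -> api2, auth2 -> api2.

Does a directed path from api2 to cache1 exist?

No

Explore from api2.
Distance 1: reach web3.
The search from api2 is exhausted; no directed path reaches cache1.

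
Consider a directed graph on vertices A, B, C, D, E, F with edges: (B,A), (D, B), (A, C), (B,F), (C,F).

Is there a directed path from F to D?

No

F has no outgoing edges, so nothing is reachable from it.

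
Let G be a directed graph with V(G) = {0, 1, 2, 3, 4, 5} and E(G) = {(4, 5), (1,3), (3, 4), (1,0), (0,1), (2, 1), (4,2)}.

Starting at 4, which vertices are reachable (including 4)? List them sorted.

0, 1, 2, 3, 4, 5

Start at 4.
Its neighbours: 2, 5.
Then their neighbours: 1.
Then next layer: 0, 3.
Every vertex is now reached.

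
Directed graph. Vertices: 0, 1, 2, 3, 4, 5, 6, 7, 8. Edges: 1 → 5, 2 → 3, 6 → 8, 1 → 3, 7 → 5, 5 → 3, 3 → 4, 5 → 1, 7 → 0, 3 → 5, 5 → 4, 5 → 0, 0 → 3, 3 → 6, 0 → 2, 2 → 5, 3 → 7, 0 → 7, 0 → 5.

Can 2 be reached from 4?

4 has no outgoing edges, so nothing is reachable from it.

No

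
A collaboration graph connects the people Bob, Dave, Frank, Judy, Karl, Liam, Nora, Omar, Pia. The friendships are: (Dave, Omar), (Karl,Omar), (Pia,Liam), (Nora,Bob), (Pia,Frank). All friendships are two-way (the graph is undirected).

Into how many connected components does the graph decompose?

From Bob: component {Bob, Nora}.
From Dave: component {Dave, Karl, Omar}.
From Frank: component {Frank, Liam, Pia}.
From Judy: component {Judy}.
That's 4 components.

4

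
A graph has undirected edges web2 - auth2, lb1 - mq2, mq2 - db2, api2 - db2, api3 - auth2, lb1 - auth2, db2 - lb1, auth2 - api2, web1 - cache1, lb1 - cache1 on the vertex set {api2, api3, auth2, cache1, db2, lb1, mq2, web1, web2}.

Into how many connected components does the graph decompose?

1

From api2: component {api2, api3, auth2, cache1, db2, lb1, mq2, web1, web2}.
That's 1 component.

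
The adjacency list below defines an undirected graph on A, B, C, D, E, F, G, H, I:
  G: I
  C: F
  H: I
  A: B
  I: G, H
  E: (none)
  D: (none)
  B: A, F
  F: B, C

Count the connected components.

From A: component {A, B, C, F}.
From D: component {D}.
From E: component {E}.
From G: component {G, H, I}.
That's 4 components.

4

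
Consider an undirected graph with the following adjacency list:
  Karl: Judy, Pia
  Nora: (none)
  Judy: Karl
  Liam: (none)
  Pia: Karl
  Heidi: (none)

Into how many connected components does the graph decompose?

4

From Heidi: component {Heidi}.
From Judy: component {Judy, Karl, Pia}.
From Liam: component {Liam}.
From Nora: component {Nora}.
That's 4 components.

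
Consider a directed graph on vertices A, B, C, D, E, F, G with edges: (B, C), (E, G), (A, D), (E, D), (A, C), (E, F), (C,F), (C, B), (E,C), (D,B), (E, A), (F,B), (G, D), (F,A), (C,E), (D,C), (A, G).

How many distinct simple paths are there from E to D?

E→A→D
E→A→G→D
E→C→F→A→D
E→C→F→A→G→D
E→D
E→F→A→D
E→F→A→G→D
E→G→D

8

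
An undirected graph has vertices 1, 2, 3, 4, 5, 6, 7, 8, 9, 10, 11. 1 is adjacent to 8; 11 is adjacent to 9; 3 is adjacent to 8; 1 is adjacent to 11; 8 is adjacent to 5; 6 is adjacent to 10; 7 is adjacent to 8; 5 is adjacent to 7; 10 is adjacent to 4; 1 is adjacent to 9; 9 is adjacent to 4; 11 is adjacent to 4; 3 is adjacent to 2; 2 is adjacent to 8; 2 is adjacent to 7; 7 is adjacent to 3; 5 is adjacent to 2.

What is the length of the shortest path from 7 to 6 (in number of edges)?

6

Distance 0: 7.
Distance 1: 2, 3, 5, 8.
Distance 2: 1.
Distance 3: 9, 11.
Distance 4: 4.
Distance 5: 10.
Distance 6: 6 — contains 6.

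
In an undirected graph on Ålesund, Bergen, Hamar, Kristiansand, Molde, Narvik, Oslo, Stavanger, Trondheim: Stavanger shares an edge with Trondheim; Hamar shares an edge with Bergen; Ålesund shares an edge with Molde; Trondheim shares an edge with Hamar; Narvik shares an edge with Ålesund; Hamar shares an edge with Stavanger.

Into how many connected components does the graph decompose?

From Ålesund: component {Ålesund, Molde, Narvik}.
From Bergen: component {Bergen, Hamar, Stavanger, Trondheim}.
From Kristiansand: component {Kristiansand}.
From Oslo: component {Oslo}.
That's 4 components.

4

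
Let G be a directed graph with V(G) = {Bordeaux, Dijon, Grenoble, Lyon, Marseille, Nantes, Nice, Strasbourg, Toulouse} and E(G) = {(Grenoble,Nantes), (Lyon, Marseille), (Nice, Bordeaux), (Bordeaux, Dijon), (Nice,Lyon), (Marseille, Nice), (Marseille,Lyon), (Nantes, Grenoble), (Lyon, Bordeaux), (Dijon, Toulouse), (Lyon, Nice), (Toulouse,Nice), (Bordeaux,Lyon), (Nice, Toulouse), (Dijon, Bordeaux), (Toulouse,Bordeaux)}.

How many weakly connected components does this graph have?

From Bordeaux: component {Bordeaux, Dijon, Lyon, Marseille, Nice, Toulouse}.
From Grenoble: component {Grenoble, Nantes}.
From Strasbourg: component {Strasbourg}.
That's 3 components.

3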